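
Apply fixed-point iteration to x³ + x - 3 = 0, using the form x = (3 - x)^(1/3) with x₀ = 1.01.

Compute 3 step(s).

Equation: x³ + x - 3 = 0
Fixed-point form: x = (3 - x)^(1/3)
x₀ = 1.01

x_1 = g(1.010000) = 1.257818
x_2 = g(1.257818) = 1.203274
x_3 = g(1.203274) = 1.215702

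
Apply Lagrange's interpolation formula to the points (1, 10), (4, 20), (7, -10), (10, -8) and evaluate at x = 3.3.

Lagrange interpolation formula:
P(x) = Σ yᵢ × Lᵢ(x)
where Lᵢ(x) = Π_{j≠i} (x - xⱼ)/(xᵢ - xⱼ)

L_0(3.3) = (3.3 - 4)/(1 - 4) × (3.3 - 7)/(1 - 7) × (3.3 - 10)/(1 - 10) = 0.107117
L_1(3.3) = (3.3 - 1)/(4 - 1) × (3.3 - 7)/(4 - 7) × (3.3 - 10)/(4 - 10) = 1.055870
L_2(3.3) = (3.3 - 1)/(7 - 1) × (3.3 - 4)/(7 - 4) × (3.3 - 10)/(7 - 10) = -0.199759
L_3(3.3) = (3.3 - 1)/(10 - 1) × (3.3 - 4)/(10 - 4) × (3.3 - 7)/(10 - 7) = 0.036772

P(3.3) = 10×L_0(3.3) + 20×L_1(3.3) + (-10)×L_2(3.3) + (-8)×L_3(3.3)
P(3.3) = 23.892000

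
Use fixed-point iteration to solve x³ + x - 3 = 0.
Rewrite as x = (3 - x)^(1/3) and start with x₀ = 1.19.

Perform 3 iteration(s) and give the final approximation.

Equation: x³ + x - 3 = 0
Fixed-point form: x = (3 - x)^(1/3)
x₀ = 1.19

x_1 = g(1.190000) = 1.218689
x_2 = g(1.218689) = 1.212216
x_3 = g(1.212216) = 1.213682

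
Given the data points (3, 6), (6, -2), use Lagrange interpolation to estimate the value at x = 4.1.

Lagrange interpolation formula:
P(x) = Σ yᵢ × Lᵢ(x)
where Lᵢ(x) = Π_{j≠i} (x - xⱼ)/(xᵢ - xⱼ)

L_0(4.1) = (4.1 - 6)/(3 - 6) = 0.633333
L_1(4.1) = (4.1 - 3)/(6 - 3) = 0.366667

P(4.1) = 6×L_0(4.1) + (-2)×L_1(4.1)
P(4.1) = 3.066667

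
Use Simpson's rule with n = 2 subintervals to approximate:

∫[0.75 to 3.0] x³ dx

f(x) = x³
a = 0.75, b = 3.0, n = 2
h = (b - a)/n = 1.125000

Simpson's rule: (h/3)[f(x₀) + 4f(x₁) + 2f(x₂) + ... + f(xₙ)]

x_0 = 0.7500, f(x_0) = 0.421875, coefficient = 1
x_1 = 1.8750, f(x_1) = 6.591797, coefficient = 4
x_2 = 3.0000, f(x_2) = 27.000000, coefficient = 1

I ≈ (1.125000/3) × 53.789062 = 20.170898
Exact value: 20.170898
Error: 0.000000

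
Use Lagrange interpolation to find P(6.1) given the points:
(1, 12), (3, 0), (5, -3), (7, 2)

Lagrange interpolation formula:
P(x) = Σ yᵢ × Lᵢ(x)
where Lᵢ(x) = Π_{j≠i} (x - xⱼ)/(xᵢ - xⱼ)

L_0(6.1) = (6.1 - 3)/(1 - 3) × (6.1 - 5)/(1 - 5) × (6.1 - 7)/(1 - 7) = 0.063937
L_1(6.1) = (6.1 - 1)/(3 - 1) × (6.1 - 5)/(3 - 5) × (6.1 - 7)/(3 - 7) = -0.315562
L_2(6.1) = (6.1 - 1)/(5 - 1) × (6.1 - 3)/(5 - 3) × (6.1 - 7)/(5 - 7) = 0.889313
L_3(6.1) = (6.1 - 1)/(7 - 1) × (6.1 - 3)/(7 - 3) × (6.1 - 5)/(7 - 5) = 0.362312

P(6.1) = 12×L_0(6.1) + 0×L_1(6.1) + (-3)×L_2(6.1) + 2×L_3(6.1)
P(6.1) = -1.176063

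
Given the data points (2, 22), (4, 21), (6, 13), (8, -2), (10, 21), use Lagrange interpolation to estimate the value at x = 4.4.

Lagrange interpolation formula:
P(x) = Σ yᵢ × Lᵢ(x)
where Lᵢ(x) = Π_{j≠i} (x - xⱼ)/(xᵢ - xⱼ)

L_0(4.4) = (4.4 - 4)/(2 - 4) × (4.4 - 6)/(2 - 6) × (4.4 - 8)/(2 - 8) × (4.4 - 10)/(2 - 10) = -0.033600
L_1(4.4) = (4.4 - 2)/(4 - 2) × (4.4 - 6)/(4 - 6) × (4.4 - 8)/(4 - 8) × (4.4 - 10)/(4 - 10) = 0.806400
L_2(4.4) = (4.4 - 2)/(6 - 2) × (4.4 - 4)/(6 - 4) × (4.4 - 8)/(6 - 8) × (4.4 - 10)/(6 - 10) = 0.302400
L_3(4.4) = (4.4 - 2)/(8 - 2) × (4.4 - 4)/(8 - 4) × (4.4 - 6)/(8 - 6) × (4.4 - 10)/(8 - 10) = -0.089600
L_4(4.4) = (4.4 - 2)/(10 - 2) × (4.4 - 4)/(10 - 4) × (4.4 - 6)/(10 - 6) × (4.4 - 8)/(10 - 8) = 0.014400

P(4.4) = 22×L_0(4.4) + 21×L_1(4.4) + 13×L_2(4.4) + (-2)×L_3(4.4) + 21×L_4(4.4)
P(4.4) = 20.608000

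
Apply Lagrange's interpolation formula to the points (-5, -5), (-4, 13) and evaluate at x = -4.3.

Lagrange interpolation formula:
P(x) = Σ yᵢ × Lᵢ(x)
where Lᵢ(x) = Π_{j≠i} (x - xⱼ)/(xᵢ - xⱼ)

L_0(-4.3) = (-4.3 - (-4))/(-5 - (-4)) = 0.300000
L_1(-4.3) = (-4.3 - (-5))/(-4 - (-5)) = 0.700000

P(-4.3) = (-5)×L_0(-4.3) + 13×L_1(-4.3)
P(-4.3) = 7.600000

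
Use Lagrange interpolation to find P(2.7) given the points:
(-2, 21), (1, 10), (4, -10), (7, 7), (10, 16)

Lagrange interpolation formula:
P(x) = Σ yᵢ × Lᵢ(x)
where Lᵢ(x) = Π_{j≠i} (x - xⱼ)/(xᵢ - xⱼ)

L_0(2.7) = (2.7 - 1)/(-2 - 1) × (2.7 - 4)/(-2 - 4) × (2.7 - 7)/(-2 - 7) × (2.7 - 10)/(-2 - 10) = -0.035685
L_1(2.7) = (2.7 - (-2))/(1 - (-2)) × (2.7 - 4)/(1 - 4) × (2.7 - 7)/(1 - 7) × (2.7 - 10)/(1 - 10) = 0.394636
L_2(2.7) = (2.7 - (-2))/(4 - (-2)) × (2.7 - 1)/(4 - 1) × (2.7 - 7)/(4 - 7) × (2.7 - 10)/(4 - 10) = 0.774093
L_3(2.7) = (2.7 - (-2))/(7 - (-2)) × (2.7 - 1)/(7 - 1) × (2.7 - 4)/(7 - 4) × (2.7 - 10)/(7 - 10) = -0.156019
L_4(2.7) = (2.7 - (-2))/(10 - (-2)) × (2.7 - 1)/(10 - 1) × (2.7 - 4)/(10 - 4) × (2.7 - 7)/(10 - 7) = 0.022975

P(2.7) = 21×L_0(2.7) + 10×L_1(2.7) + (-10)×L_2(2.7) + 7×L_3(2.7) + 16×L_4(2.7)
P(2.7) = -5.268486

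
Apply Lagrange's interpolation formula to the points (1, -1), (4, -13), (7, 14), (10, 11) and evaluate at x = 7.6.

Lagrange interpolation formula:
P(x) = Σ yᵢ × Lᵢ(x)
where Lᵢ(x) = Π_{j≠i} (x - xⱼ)/(xᵢ - xⱼ)

L_0(7.6) = (7.6 - 4)/(1 - 4) × (7.6 - 7)/(1 - 7) × (7.6 - 10)/(1 - 10) = 0.032000
L_1(7.6) = (7.6 - 1)/(4 - 1) × (7.6 - 7)/(4 - 7) × (7.6 - 10)/(4 - 10) = -0.176000
L_2(7.6) = (7.6 - 1)/(7 - 1) × (7.6 - 4)/(7 - 4) × (7.6 - 10)/(7 - 10) = 1.056000
L_3(7.6) = (7.6 - 1)/(10 - 1) × (7.6 - 4)/(10 - 4) × (7.6 - 7)/(10 - 7) = 0.088000

P(7.6) = (-1)×L_0(7.6) + (-13)×L_1(7.6) + 14×L_2(7.6) + 11×L_3(7.6)
P(7.6) = 18.008000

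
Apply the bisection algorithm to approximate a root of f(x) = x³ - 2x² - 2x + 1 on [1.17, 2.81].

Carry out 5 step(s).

f(x) = x³ - 2x² - 2x + 1
Initial interval: [1.17, 2.81]

Iteration 1:
  c_1 = (1.170000 + 2.810000)/2 = 1.990000
  f(c_1) = f(1.990000) = -3.019601
  f(a) × f(c) ≥ 0, new interval: [1.990000, 2.810000]
Iteration 2:
  c_2 = (1.990000 + 2.810000)/2 = 2.400000
  f(c_2) = f(2.400000) = -1.496000
  f(a) × f(c) ≥ 0, new interval: [2.400000, 2.810000]
Iteration 3:
  c_3 = (2.400000 + 2.810000)/2 = 2.605000
  f(c_3) = f(2.605000) = -0.104455
  f(a) × f(c) ≥ 0, new interval: [2.605000, 2.810000]
Iteration 4:
  c_4 = (2.605000 + 2.810000)/2 = 2.707500
  f(c_4) = f(2.707500) = 0.771369
  f(a) × f(c) < 0, new interval: [2.605000, 2.707500]
Iteration 5:
  c_5 = (2.605000 + 2.707500)/2 = 2.656250
  f(c_5) = f(2.656250) = 0.317780
  f(a) × f(c) < 0, new interval: [2.605000, 2.656250]

After 5 iteration(s), the approximation is c_5 = 2.656250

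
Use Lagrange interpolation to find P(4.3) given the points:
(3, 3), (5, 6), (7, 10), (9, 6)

Lagrange interpolation formula:
P(x) = Σ yᵢ × Lᵢ(x)
where Lᵢ(x) = Π_{j≠i} (x - xⱼ)/(xᵢ - xⱼ)

L_0(4.3) = (4.3 - 5)/(3 - 5) × (4.3 - 7)/(3 - 7) × (4.3 - 9)/(3 - 9) = 0.185063
L_1(4.3) = (4.3 - 3)/(5 - 3) × (4.3 - 7)/(5 - 7) × (4.3 - 9)/(5 - 9) = 1.031062
L_2(4.3) = (4.3 - 3)/(7 - 3) × (4.3 - 5)/(7 - 5) × (4.3 - 9)/(7 - 9) = -0.267313
L_3(4.3) = (4.3 - 3)/(9 - 3) × (4.3 - 5)/(9 - 5) × (4.3 - 7)/(9 - 7) = 0.051188

P(4.3) = 3×L_0(4.3) + 6×L_1(4.3) + 10×L_2(4.3) + 6×L_3(4.3)
P(4.3) = 4.375563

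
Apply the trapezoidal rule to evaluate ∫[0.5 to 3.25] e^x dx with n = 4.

f(x) = e^x
a = 0.5, b = 3.25, n = 4
h = (b - a)/n = 0.687500

Trapezoidal rule: (h/2)[f(x₀) + 2f(x₁) + 2f(x₂) + ... + f(xₙ)]

x_0 = 0.5000, f(x_0) = 1.648721, coefficient = 1
x_1 = 1.1875, f(x_1) = 3.278874, coefficient = 2
x_2 = 1.8750, f(x_2) = 6.520819, coefficient = 2
x_3 = 2.5625, f(x_3) = 12.968197, coefficient = 2
x_4 = 3.2500, f(x_4) = 25.790340, coefficient = 1

I ≈ (0.687500/2) × 72.974842 = 25.085102
Exact value: 24.141619
Error: 0.943483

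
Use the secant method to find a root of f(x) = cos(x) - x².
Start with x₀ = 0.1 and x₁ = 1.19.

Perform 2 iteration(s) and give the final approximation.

f(x) = cos(x) - x²
x₀ = 0.1, x₁ = 1.19

Secant formula: x_{n+1} = x_n - f(x_n)(x_n - x_{n-1})/(f(x_n) - f(x_{n-1}))

Iteration 1:
  f(0.100000) = 0.985004
  f(1.190000) = -1.044440
  x_2 = 1.190000 - (-1.044440)×(1.190000 - 0.100000)/(-1.044440 - 0.985004)
       = 0.629039
Iteration 2:
  f(1.190000) = -1.044440
  f(0.629039) = 0.412904
  x_3 = 0.629039 - 0.412904×(0.629039 - 1.190000)/(0.412904 - (-1.044440))
       = 0.787974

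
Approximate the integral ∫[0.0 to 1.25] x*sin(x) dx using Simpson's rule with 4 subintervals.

f(x) = x*sin(x)
a = 0.0, b = 1.25, n = 4
h = (b - a)/n = 0.312500

Simpson's rule: (h/3)[f(x₀) + 4f(x₁) + 2f(x₂) + ... + f(xₙ)]

x_0 = 0.0000, f(x_0) = 0.000000, coefficient = 1
x_1 = 0.3125, f(x_1) = 0.096075, coefficient = 4
x_2 = 0.6250, f(x_2) = 0.365686, coefficient = 2
x_3 = 0.9375, f(x_3) = 0.755701, coefficient = 4
x_4 = 1.2500, f(x_4) = 1.186231, coefficient = 1

I ≈ (0.312500/3) × 5.324705 = 0.554657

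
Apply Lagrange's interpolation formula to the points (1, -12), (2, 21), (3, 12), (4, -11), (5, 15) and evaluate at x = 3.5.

Lagrange interpolation formula:
P(x) = Σ yᵢ × Lᵢ(x)
where Lᵢ(x) = Π_{j≠i} (x - xⱼ)/(xᵢ - xⱼ)

L_0(3.5) = (3.5 - 2)/(1 - 2) × (3.5 - 3)/(1 - 3) × (3.5 - 4)/(1 - 4) × (3.5 - 5)/(1 - 5) = 0.023438
L_1(3.5) = (3.5 - 1)/(2 - 1) × (3.5 - 3)/(2 - 3) × (3.5 - 4)/(2 - 4) × (3.5 - 5)/(2 - 5) = -0.156250
L_2(3.5) = (3.5 - 1)/(3 - 1) × (3.5 - 2)/(3 - 2) × (3.5 - 4)/(3 - 4) × (3.5 - 5)/(3 - 5) = 0.703125
L_3(3.5) = (3.5 - 1)/(4 - 1) × (3.5 - 2)/(4 - 2) × (3.5 - 3)/(4 - 3) × (3.5 - 5)/(4 - 5) = 0.468750
L_4(3.5) = (3.5 - 1)/(5 - 1) × (3.5 - 2)/(5 - 2) × (3.5 - 3)/(5 - 3) × (3.5 - 4)/(5 - 4) = -0.039062

P(3.5) = (-12)×L_0(3.5) + 21×L_1(3.5) + 12×L_2(3.5) + (-11)×L_3(3.5) + 15×L_4(3.5)
P(3.5) = -0.867188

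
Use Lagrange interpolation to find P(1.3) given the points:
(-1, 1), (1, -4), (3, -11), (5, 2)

Lagrange interpolation formula:
P(x) = Σ yᵢ × Lᵢ(x)
where Lᵢ(x) = Π_{j≠i} (x - xⱼ)/(xᵢ - xⱼ)

L_0(1.3) = (1.3 - 1)/(-1 - 1) × (1.3 - 3)/(-1 - 3) × (1.3 - 5)/(-1 - 5) = -0.039313
L_1(1.3) = (1.3 - (-1))/(1 - (-1)) × (1.3 - 3)/(1 - 3) × (1.3 - 5)/(1 - 5) = 0.904187
L_2(1.3) = (1.3 - (-1))/(3 - (-1)) × (1.3 - 1)/(3 - 1) × (1.3 - 5)/(3 - 5) = 0.159563
L_3(1.3) = (1.3 - (-1))/(5 - (-1)) × (1.3 - 1)/(5 - 1) × (1.3 - 3)/(5 - 3) = -0.024438

P(1.3) = 1×L_0(1.3) + (-4)×L_1(1.3) + (-11)×L_2(1.3) + 2×L_3(1.3)
P(1.3) = -5.460125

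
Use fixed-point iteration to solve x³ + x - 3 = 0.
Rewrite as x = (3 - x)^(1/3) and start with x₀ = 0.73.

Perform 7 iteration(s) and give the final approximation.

Equation: x³ + x - 3 = 0
Fixed-point form: x = (3 - x)^(1/3)
x₀ = 0.73

x_1 = g(0.730000) = 1.314242
x_2 = g(1.314242) = 1.190141
x_3 = g(1.190141) = 1.218657
x_4 = g(1.218657) = 1.212223
x_5 = g(1.212223) = 1.213681
x_6 = g(1.213681) = 1.213351
x_7 = g(1.213351) = 1.213425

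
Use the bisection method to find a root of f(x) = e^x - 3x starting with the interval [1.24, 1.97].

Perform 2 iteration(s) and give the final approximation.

f(x) = e^x - 3x
Initial interval: [1.24, 1.97]

Iteration 1:
  c_1 = (1.240000 + 1.970000)/2 = 1.605000
  f(c_1) = f(1.605000) = 0.162860
  f(a) × f(c) < 0, new interval: [1.240000, 1.605000]
Iteration 2:
  c_2 = (1.240000 + 1.605000)/2 = 1.422500
  f(c_2) = f(1.422500) = -0.120024
  f(a) × f(c) ≥ 0, new interval: [1.422500, 1.605000]

After 2 iteration(s), the approximation is c_2 = 1.422500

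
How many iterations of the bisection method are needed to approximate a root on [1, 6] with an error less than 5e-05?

We need (b-a)/2^n ≤ 5e-05
(6 - 1)/2^n ≤ 5e-05
5/2^n ≤ 5e-05
2^n ≥ 100000
n ≥ log₂(100000) = 16.61
n ≥ 17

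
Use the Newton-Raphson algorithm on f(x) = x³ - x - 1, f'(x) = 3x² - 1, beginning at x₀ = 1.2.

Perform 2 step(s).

f(x) = x³ - x - 1
f'(x) = 3x² - 1
x₀ = 1.2

Newton-Raphson formula: x_{n+1} = x_n - f(x_n)/f'(x_n)

Iteration 1:
  f(1.200000) = -0.472000
  f'(1.200000) = 3.320000
  x_1 = 1.200000 - (-0.472000)/3.320000 = 1.342169
Iteration 2:
  f(1.342169) = 0.075636
  f'(1.342169) = 4.404250
  x_2 = 1.342169 - 0.075636/4.404250 = 1.324995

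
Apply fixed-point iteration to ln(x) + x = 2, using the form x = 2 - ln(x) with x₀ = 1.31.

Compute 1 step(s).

Equation: ln(x) + x = 2
Fixed-point form: x = 2 - ln(x)
x₀ = 1.31

x_1 = g(1.310000) = 1.729973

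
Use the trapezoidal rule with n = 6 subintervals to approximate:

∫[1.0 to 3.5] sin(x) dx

f(x) = sin(x)
a = 1.0, b = 3.5, n = 6
h = (b - a)/n = 0.416667

Trapezoidal rule: (h/2)[f(x₀) + 2f(x₁) + 2f(x₂) + ... + f(xₙ)]

x_0 = 1.0000, f(x_0) = 0.841471, coefficient = 1
x_1 = 1.4167, f(x_1) = 0.988146, coefficient = 2
x_2 = 1.8333, f(x_2) = 0.965735, coefficient = 2
x_3 = 2.2500, f(x_3) = 0.778073, coefficient = 2
x_4 = 2.6667, f(x_4) = 0.457273, coefficient = 2
x_5 = 3.0833, f(x_5) = 0.058226, coefficient = 2
x_6 = 3.5000, f(x_6) = -0.350783, coefficient = 1

I ≈ (0.416667/2) × 6.985592 = 1.455332
Exact value: 1.476759
Error: 0.021427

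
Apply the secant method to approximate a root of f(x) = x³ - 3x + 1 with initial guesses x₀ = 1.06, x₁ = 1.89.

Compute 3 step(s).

f(x) = x³ - 3x + 1
x₀ = 1.06, x₁ = 1.89

Secant formula: x_{n+1} = x_n - f(x_n)(x_n - x_{n-1})/(f(x_n) - f(x_{n-1}))

Iteration 1:
  f(1.060000) = -0.988984
  f(1.890000) = 2.081269
  x_2 = 1.890000 - 2.081269×(1.890000 - 1.060000)/(2.081269 - (-0.988984))
       = 1.327358
Iteration 2:
  f(1.890000) = 2.081269
  f(1.327358) = -0.643429
  x_3 = 1.327358 - (-0.643429)×(1.327358 - 1.890000)/(-0.643429 - 2.081269)
       = 1.460224
Iteration 3:
  f(1.327358) = -0.643429
  f(1.460224) = -0.267103
  x_4 = 1.460224 - (-0.267103)×(1.460224 - 1.327358)/(-0.267103 - (-0.643429))
       = 1.554528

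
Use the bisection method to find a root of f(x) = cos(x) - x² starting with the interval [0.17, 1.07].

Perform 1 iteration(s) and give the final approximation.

f(x) = cos(x) - x²
Initial interval: [0.17, 1.07]

Iteration 1:
  c_1 = (0.170000 + 1.070000)/2 = 0.620000
  f(c_1) = f(0.620000) = 0.429478
  f(a) × f(c) ≥ 0, new interval: [0.620000, 1.070000]

After 1 iteration(s), the approximation is c_1 = 0.620000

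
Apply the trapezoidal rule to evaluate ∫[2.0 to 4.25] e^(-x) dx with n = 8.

f(x) = e^(-x)
a = 2.0, b = 4.25, n = 8
h = (b - a)/n = 0.281250

Trapezoidal rule: (h/2)[f(x₀) + 2f(x₁) + 2f(x₂) + ... + f(xₙ)]

x_0 = 2.0000, f(x_0) = 0.135335, coefficient = 1
x_1 = 2.2812, f(x_1) = 0.102156, coefficient = 2
x_2 = 2.5625, f(x_2) = 0.077112, coefficient = 2
x_3 = 2.8438, f(x_3) = 0.058207, coefficient = 2
x_4 = 3.1250, f(x_4) = 0.043937, coefficient = 2
x_5 = 3.4062, f(x_5) = 0.033165, coefficient = 2
x_6 = 3.6875, f(x_6) = 0.025035, coefficient = 2
x_7 = 3.9688, f(x_7) = 0.018897, coefficient = 2
x_8 = 4.2500, f(x_8) = 0.014264, coefficient = 1

I ≈ (0.281250/2) × 0.866617 = 0.121868
Exact value: 0.121071
Error: 0.000797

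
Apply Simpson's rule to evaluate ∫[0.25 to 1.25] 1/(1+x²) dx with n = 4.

f(x) = 1/(1+x²)
a = 0.25, b = 1.25, n = 4
h = (b - a)/n = 0.250000

Simpson's rule: (h/3)[f(x₀) + 4f(x₁) + 2f(x₂) + ... + f(xₙ)]

x_0 = 0.2500, f(x_0) = 0.941176, coefficient = 1
x_1 = 0.5000, f(x_1) = 0.800000, coefficient = 4
x_2 = 0.7500, f(x_2) = 0.640000, coefficient = 2
x_3 = 1.0000, f(x_3) = 0.500000, coefficient = 4
x_4 = 1.2500, f(x_4) = 0.390244, coefficient = 1

I ≈ (0.250000/3) × 7.811420 = 0.650952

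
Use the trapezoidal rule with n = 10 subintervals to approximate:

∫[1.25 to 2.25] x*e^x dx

f(x) = x*e^x
a = 1.25, b = 2.25, n = 10
h = (b - a)/n = 0.100000

Trapezoidal rule: (h/2)[f(x₀) + 2f(x₁) + 2f(x₂) + ... + f(xₙ)]

x_0 = 1.2500, f(x_0) = 4.362929, coefficient = 1
x_1 = 1.3500, f(x_1) = 5.207524, coefficient = 2
x_2 = 1.4500, f(x_2) = 6.181516, coefficient = 2
x_3 = 1.5500, f(x_3) = 7.302779, coefficient = 2
x_4 = 1.6500, f(x_4) = 8.591517, coefficient = 2
x_5 = 1.7500, f(x_5) = 10.070555, coefficient = 2
x_6 = 1.8500, f(x_6) = 11.765666, coefficient = 2
x_7 = 1.9500, f(x_7) = 13.705941, coefficient = 2
x_8 = 2.0500, f(x_8) = 15.924197, coefficient = 2
x_9 = 2.1500, f(x_9) = 18.457446, coefficient = 2
x_10 = 2.2500, f(x_10) = 21.347406, coefficient = 1

I ≈ (0.100000/2) × 220.124615 = 11.006231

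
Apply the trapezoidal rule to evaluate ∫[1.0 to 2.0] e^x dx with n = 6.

f(x) = e^x
a = 1.0, b = 2.0, n = 6
h = (b - a)/n = 0.166667

Trapezoidal rule: (h/2)[f(x₀) + 2f(x₁) + 2f(x₂) + ... + f(xₙ)]

x_0 = 1.0000, f(x_0) = 2.718282, coefficient = 1
x_1 = 1.1667, f(x_1) = 3.211271, coefficient = 2
x_2 = 1.3333, f(x_2) = 3.793668, coefficient = 2
x_3 = 1.5000, f(x_3) = 4.481689, coefficient = 2
x_4 = 1.6667, f(x_4) = 5.294490, coefficient = 2
x_5 = 1.8333, f(x_5) = 6.254701, coefficient = 2
x_6 = 2.0000, f(x_6) = 7.389056, coefficient = 1

I ≈ (0.166667/2) × 56.178975 = 4.681581
Exact value: 4.670774
Error: 0.010807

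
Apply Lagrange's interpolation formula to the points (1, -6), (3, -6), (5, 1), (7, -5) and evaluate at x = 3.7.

Lagrange interpolation formula:
P(x) = Σ yᵢ × Lᵢ(x)
where Lᵢ(x) = Π_{j≠i} (x - xⱼ)/(xᵢ - xⱼ)

L_0(3.7) = (3.7 - 3)/(1 - 3) × (3.7 - 5)/(1 - 5) × (3.7 - 7)/(1 - 7) = -0.062563
L_1(3.7) = (3.7 - 1)/(3 - 1) × (3.7 - 5)/(3 - 5) × (3.7 - 7)/(3 - 7) = 0.723937
L_2(3.7) = (3.7 - 1)/(5 - 1) × (3.7 - 3)/(5 - 3) × (3.7 - 7)/(5 - 7) = 0.389813
L_3(3.7) = (3.7 - 1)/(7 - 1) × (3.7 - 3)/(7 - 3) × (3.7 - 5)/(7 - 5) = -0.051188

P(3.7) = (-6)×L_0(3.7) + (-6)×L_1(3.7) + 1×L_2(3.7) + (-5)×L_3(3.7)
P(3.7) = -3.322500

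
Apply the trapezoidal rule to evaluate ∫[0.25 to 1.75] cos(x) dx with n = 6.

f(x) = cos(x)
a = 0.25, b = 1.75, n = 6
h = (b - a)/n = 0.250000

Trapezoidal rule: (h/2)[f(x₀) + 2f(x₁) + 2f(x₂) + ... + f(xₙ)]

x_0 = 0.2500, f(x_0) = 0.968912, coefficient = 1
x_1 = 0.5000, f(x_1) = 0.877583, coefficient = 2
x_2 = 0.7500, f(x_2) = 0.731689, coefficient = 2
x_3 = 1.0000, f(x_3) = 0.540302, coefficient = 2
x_4 = 1.2500, f(x_4) = 0.315322, coefficient = 2
x_5 = 1.5000, f(x_5) = 0.070737, coefficient = 2
x_6 = 1.7500, f(x_6) = -0.178246, coefficient = 1

I ≈ (0.250000/2) × 5.861933 = 0.732742
Exact value: 0.736582
Error: 0.003840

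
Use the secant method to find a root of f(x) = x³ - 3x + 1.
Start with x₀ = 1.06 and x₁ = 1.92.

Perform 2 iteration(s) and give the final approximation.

f(x) = x³ - 3x + 1
x₀ = 1.06, x₁ = 1.92

Secant formula: x_{n+1} = x_n - f(x_n)(x_n - x_{n-1})/(f(x_n) - f(x_{n-1}))

Iteration 1:
  f(1.060000) = -0.988984
  f(1.920000) = 2.317888
  x_2 = 1.920000 - 2.317888×(1.920000 - 1.060000)/(2.317888 - (-0.988984))
       = 1.317200
Iteration 2:
  f(1.920000) = 2.317888
  f(1.317200) = -0.666238
  x_3 = 1.317200 - (-0.666238)×(1.317200 - 1.920000)/(-0.666238 - 2.317888)
       = 1.451781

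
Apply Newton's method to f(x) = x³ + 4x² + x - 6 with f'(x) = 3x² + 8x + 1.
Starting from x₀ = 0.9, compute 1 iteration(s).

f(x) = x³ + 4x² + x - 6
f'(x) = 3x² + 8x + 1
x₀ = 0.9

Newton-Raphson formula: x_{n+1} = x_n - f(x_n)/f'(x_n)

Iteration 1:
  f(0.900000) = -1.131000
  f'(0.900000) = 10.630000
  x_1 = 0.900000 - (-1.131000)/10.630000 = 1.006397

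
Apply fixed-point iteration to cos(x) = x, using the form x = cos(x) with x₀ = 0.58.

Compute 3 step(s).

Equation: cos(x) = x
Fixed-point form: x = cos(x)
x₀ = 0.58

x_1 = g(0.580000) = 0.836463
x_2 = g(0.836463) = 0.670093
x_3 = g(0.670093) = 0.783764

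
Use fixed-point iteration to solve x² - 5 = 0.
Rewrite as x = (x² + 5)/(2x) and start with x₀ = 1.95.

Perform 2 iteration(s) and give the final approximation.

Equation: x² - 5 = 0
Fixed-point form: x = (x² + 5)/(2x)
x₀ = 1.95

x_1 = g(1.950000) = 2.257051
x_2 = g(2.257051) = 2.236166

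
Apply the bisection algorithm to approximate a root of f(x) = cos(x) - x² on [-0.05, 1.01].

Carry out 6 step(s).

f(x) = cos(x) - x²
Initial interval: [-0.05, 1.01]

Iteration 1:
  c_1 = (-0.050000 + 1.010000)/2 = 0.480000
  f(c_1) = f(0.480000) = 0.656595
  f(a) × f(c) ≥ 0, new interval: [0.480000, 1.010000]
Iteration 2:
  c_2 = (0.480000 + 1.010000)/2 = 0.745000
  f(c_2) = f(0.745000) = 0.180063
  f(a) × f(c) ≥ 0, new interval: [0.745000, 1.010000]
Iteration 3:
  c_3 = (0.745000 + 1.010000)/2 = 0.877500
  f(c_3) = f(0.877500) = -0.130930
  f(a) × f(c) < 0, new interval: [0.745000, 0.877500]
Iteration 4:
  c_4 = (0.745000 + 0.877500)/2 = 0.811250
  f(c_4) = f(0.811250) = 0.030466
  f(a) × f(c) ≥ 0, new interval: [0.811250, 0.877500]
Iteration 5:
  c_5 = (0.811250 + 0.877500)/2 = 0.844375
  f(c_5) = f(0.844375) = -0.048771
  f(a) × f(c) < 0, new interval: [0.811250, 0.844375]
Iteration 6:
  c_6 = (0.811250 + 0.844375)/2 = 0.827813
  f(c_6) = f(0.827813) = -0.008785
  f(a) × f(c) < 0, new interval: [0.811250, 0.827813]

After 6 iteration(s), the approximation is c_6 = 0.827813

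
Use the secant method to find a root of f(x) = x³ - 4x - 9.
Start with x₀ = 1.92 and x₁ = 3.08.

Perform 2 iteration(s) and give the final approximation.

f(x) = x³ - 4x - 9
x₀ = 1.92, x₁ = 3.08

Secant formula: x_{n+1} = x_n - f(x_n)(x_n - x_{n-1})/(f(x_n) - f(x_{n-1}))

Iteration 1:
  f(1.920000) = -9.602112
  f(3.080000) = 7.898112
  x_2 = 3.080000 - 7.898112×(3.080000 - 1.920000)/(7.898112 - (-9.602112))
       = 2.556475
Iteration 2:
  f(3.080000) = 7.898112
  f(2.556475) = -2.517898
  x_3 = 2.556475 - (-2.517898)×(2.556475 - 3.080000)/(-2.517898 - 7.898112)
       = 2.683028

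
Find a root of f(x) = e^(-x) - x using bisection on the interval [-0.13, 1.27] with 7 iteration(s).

f(x) = e^(-x) - x
Initial interval: [-0.13, 1.27]

Iteration 1:
  c_1 = (-0.130000 + 1.270000)/2 = 0.570000
  f(c_1) = f(0.570000) = -0.004475
  f(a) × f(c) < 0, new interval: [-0.130000, 0.570000]
Iteration 2:
  c_2 = (-0.130000 + 0.570000)/2 = 0.220000
  f(c_2) = f(0.220000) = 0.582519
  f(a) × f(c) ≥ 0, new interval: [0.220000, 0.570000]
Iteration 3:
  c_3 = (0.220000 + 0.570000)/2 = 0.395000
  f(c_3) = f(0.395000) = 0.278680
  f(a) × f(c) ≥ 0, new interval: [0.395000, 0.570000]
Iteration 4:
  c_4 = (0.395000 + 0.570000)/2 = 0.482500
  f(c_4) = f(0.482500) = 0.134738
  f(a) × f(c) ≥ 0, new interval: [0.482500, 0.570000]
Iteration 5:
  c_5 = (0.482500 + 0.570000)/2 = 0.526250
  f(c_5) = f(0.526250) = 0.064566
  f(a) × f(c) ≥ 0, new interval: [0.526250, 0.570000]
Iteration 6:
  c_6 = (0.526250 + 0.570000)/2 = 0.548125
  f(c_6) = f(0.548125) = 0.029908
  f(a) × f(c) ≥ 0, new interval: [0.548125, 0.570000]
Iteration 7:
  c_7 = (0.548125 + 0.570000)/2 = 0.559063
  f(c_7) = f(0.559063) = 0.012682
  f(a) × f(c) ≥ 0, new interval: [0.559063, 0.570000]

After 7 iteration(s), the approximation is c_7 = 0.559063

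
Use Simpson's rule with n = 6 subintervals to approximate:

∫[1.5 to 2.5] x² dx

f(x) = x²
a = 1.5, b = 2.5, n = 6
h = (b - a)/n = 0.166667

Simpson's rule: (h/3)[f(x₀) + 4f(x₁) + 2f(x₂) + ... + f(xₙ)]

x_0 = 1.5000, f(x_0) = 2.250000, coefficient = 1
x_1 = 1.6667, f(x_1) = 2.777778, coefficient = 4
x_2 = 1.8333, f(x_2) = 3.361111, coefficient = 2
x_3 = 2.0000, f(x_3) = 4.000000, coefficient = 4
x_4 = 2.1667, f(x_4) = 4.694444, coefficient = 2
x_5 = 2.3333, f(x_5) = 5.444444, coefficient = 4
x_6 = 2.5000, f(x_6) = 6.250000, coefficient = 1

I ≈ (0.166667/3) × 73.500000 = 4.083333
Exact value: 4.083333
Error: 0.000000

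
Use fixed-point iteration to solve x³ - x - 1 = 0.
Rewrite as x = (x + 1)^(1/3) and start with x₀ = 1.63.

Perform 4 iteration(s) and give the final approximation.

Equation: x³ - x - 1 = 0
Fixed-point form: x = (x + 1)^(1/3)
x₀ = 1.63

x_1 = g(1.630000) = 1.380337
x_2 = g(1.380337) = 1.335200
x_3 = g(1.335200) = 1.326706
x_4 = g(1.326706) = 1.325095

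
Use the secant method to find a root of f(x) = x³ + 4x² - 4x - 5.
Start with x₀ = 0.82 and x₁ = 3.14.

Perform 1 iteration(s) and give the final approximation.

f(x) = x³ + 4x² - 4x - 5
x₀ = 0.82, x₁ = 3.14

Secant formula: x_{n+1} = x_n - f(x_n)(x_n - x_{n-1})/(f(x_n) - f(x_{n-1}))

Iteration 1:
  f(0.820000) = -5.039032
  f(3.140000) = 52.837544
  x_2 = 3.140000 - 52.837544×(3.140000 - 0.820000)/(52.837544 - (-5.039032))
       = 1.021991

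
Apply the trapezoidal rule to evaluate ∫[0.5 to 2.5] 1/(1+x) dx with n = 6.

f(x) = 1/(1+x)
a = 0.5, b = 2.5, n = 6
h = (b - a)/n = 0.333333

Trapezoidal rule: (h/2)[f(x₀) + 2f(x₁) + 2f(x₂) + ... + f(xₙ)]

x_0 = 0.5000, f(x_0) = 0.666667, coefficient = 1
x_1 = 0.8333, f(x_1) = 0.545455, coefficient = 2
x_2 = 1.1667, f(x_2) = 0.461538, coefficient = 2
x_3 = 1.5000, f(x_3) = 0.400000, coefficient = 2
x_4 = 1.8333, f(x_4) = 0.352941, coefficient = 2
x_5 = 2.1667, f(x_5) = 0.315789, coefficient = 2
x_6 = 2.5000, f(x_6) = 0.285714, coefficient = 1

I ≈ (0.333333/2) × 5.103828 = 0.850638
Exact value: 0.847298
Error: 0.003340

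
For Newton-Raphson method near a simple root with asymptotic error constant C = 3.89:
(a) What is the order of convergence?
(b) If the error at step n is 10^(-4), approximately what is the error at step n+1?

(a) Newton-Raphson has quadratic (order 2) convergence near simple roots.
    This means |e_{n+1}| ≈ C|e_n|².

(b) With |e_n| = 10^(-4) and C = 3.89:
    |e_{n+1}| ≈ 3.89 × (10^(-4))² = 3.89 × 10^(-8)

(a) 2 (quadratic); (b) |e_{n+1}| ≈ 3.890e-08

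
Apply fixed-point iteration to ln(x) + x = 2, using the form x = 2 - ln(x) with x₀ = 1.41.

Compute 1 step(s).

Equation: ln(x) + x = 2
Fixed-point form: x = 2 - ln(x)
x₀ = 1.41

x_1 = g(1.410000) = 1.656410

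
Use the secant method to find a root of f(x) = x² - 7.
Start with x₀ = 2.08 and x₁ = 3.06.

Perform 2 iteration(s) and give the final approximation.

f(x) = x² - 7
x₀ = 2.08, x₁ = 3.06

Secant formula: x_{n+1} = x_n - f(x_n)(x_n - x_{n-1})/(f(x_n) - f(x_{n-1}))

Iteration 1:
  f(2.080000) = -2.673600
  f(3.060000) = 2.363600
  x_2 = 3.060000 - 2.363600×(3.060000 - 2.080000)/(2.363600 - (-2.673600))
       = 2.600156
Iteration 2:
  f(3.060000) = 2.363600
  f(2.600156) = -0.239191
  x_3 = 2.600156 - (-0.239191)×(2.600156 - 3.060000)/(-0.239191 - 2.363600)
       = 2.642414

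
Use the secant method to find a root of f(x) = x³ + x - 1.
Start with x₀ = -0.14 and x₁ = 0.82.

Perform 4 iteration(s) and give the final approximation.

f(x) = x³ + x - 1
x₀ = -0.14, x₁ = 0.82

Secant formula: x_{n+1} = x_n - f(x_n)(x_n - x_{n-1})/(f(x_n) - f(x_{n-1}))

Iteration 1:
  f(-0.140000) = -1.142744
  f(0.820000) = 0.371368
  x_2 = 0.820000 - 0.371368×(0.820000 - (-0.140000))/(0.371368 - (-1.142744))
       = 0.584540
Iteration 2:
  f(0.820000) = 0.371368
  f(0.584540) = -0.215731
  x_3 = 0.584540 - (-0.215731)×(0.584540 - 0.820000)/(-0.215731 - 0.371368)
       = 0.671060
Iteration 3:
  f(0.584540) = -0.215731
  f(0.671060) = -0.026747
  x_4 = 0.671060 - (-0.026747)×(0.671060 - 0.584540)/(-0.026747 - (-0.215731))
       = 0.683305
Iteration 4:
  f(0.671060) = -0.026747
  f(0.683305) = 0.002345
  x_5 = 0.683305 - 0.002345×(0.683305 - 0.671060)/(0.002345 - (-0.026747))
       = 0.682318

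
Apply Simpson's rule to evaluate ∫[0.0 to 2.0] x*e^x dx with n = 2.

f(x) = x*e^x
a = 0.0, b = 2.0, n = 2
h = (b - a)/n = 1.000000

Simpson's rule: (h/3)[f(x₀) + 4f(x₁) + 2f(x₂) + ... + f(xₙ)]

x_0 = 0.0000, f(x_0) = 0.000000, coefficient = 1
x_1 = 1.0000, f(x_1) = 2.718282, coefficient = 4
x_2 = 2.0000, f(x_2) = 14.778112, coefficient = 1

I ≈ (1.000000/3) × 25.651240 = 8.550413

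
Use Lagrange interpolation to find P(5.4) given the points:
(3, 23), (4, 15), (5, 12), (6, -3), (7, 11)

Lagrange interpolation formula:
P(x) = Σ yᵢ × Lᵢ(x)
where Lᵢ(x) = Π_{j≠i} (x - xⱼ)/(xᵢ - xⱼ)

L_0(5.4) = (5.4 - 4)/(3 - 4) × (5.4 - 5)/(3 - 5) × (5.4 - 6)/(3 - 6) × (5.4 - 7)/(3 - 7) = 0.022400
L_1(5.4) = (5.4 - 3)/(4 - 3) × (5.4 - 5)/(4 - 5) × (5.4 - 6)/(4 - 6) × (5.4 - 7)/(4 - 7) = -0.153600
L_2(5.4) = (5.4 - 3)/(5 - 3) × (5.4 - 4)/(5 - 4) × (5.4 - 6)/(5 - 6) × (5.4 - 7)/(5 - 7) = 0.806400
L_3(5.4) = (5.4 - 3)/(6 - 3) × (5.4 - 4)/(6 - 4) × (5.4 - 5)/(6 - 5) × (5.4 - 7)/(6 - 7) = 0.358400
L_4(5.4) = (5.4 - 3)/(7 - 3) × (5.4 - 4)/(7 - 4) × (5.4 - 5)/(7 - 5) × (5.4 - 6)/(7 - 6) = -0.033600

P(5.4) = 23×L_0(5.4) + 15×L_1(5.4) + 12×L_2(5.4) + (-3)×L_3(5.4) + 11×L_4(5.4)
P(5.4) = 6.443200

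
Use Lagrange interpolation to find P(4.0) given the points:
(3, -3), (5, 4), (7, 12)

Lagrange interpolation formula:
P(x) = Σ yᵢ × Lᵢ(x)
where Lᵢ(x) = Π_{j≠i} (x - xⱼ)/(xᵢ - xⱼ)

L_0(4.0) = (4.0 - 5)/(3 - 5) × (4.0 - 7)/(3 - 7) = 0.375000
L_1(4.0) = (4.0 - 3)/(5 - 3) × (4.0 - 7)/(5 - 7) = 0.750000
L_2(4.0) = (4.0 - 3)/(7 - 3) × (4.0 - 5)/(7 - 5) = -0.125000

P(4.0) = (-3)×L_0(4.0) + 4×L_1(4.0) + 12×L_2(4.0)
P(4.0) = 0.375000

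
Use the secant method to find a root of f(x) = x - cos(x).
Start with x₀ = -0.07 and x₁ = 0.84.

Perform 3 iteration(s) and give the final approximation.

f(x) = x - cos(x)
x₀ = -0.07, x₁ = 0.84

Secant formula: x_{n+1} = x_n - f(x_n)(x_n - x_{n-1})/(f(x_n) - f(x_{n-1}))

Iteration 1:
  f(-0.070000) = -1.067551
  f(0.840000) = 0.172537
  x_2 = 0.840000 - 0.172537×(0.840000 - (-0.070000))/(0.172537 - (-1.067551))
       = 0.713389
Iteration 2:
  f(0.840000) = 0.172537
  f(0.713389) = -0.042759
  x_3 = 0.713389 - (-0.042759)×(0.713389 - 0.840000)/(-0.042759 - 0.172537)
       = 0.738535
Iteration 3:
  f(0.713389) = -0.042759
  f(0.738535) = -0.000921
  x_4 = 0.738535 - (-0.000921)×(0.738535 - 0.713389)/(-0.000921 - (-0.042759))
       = 0.739088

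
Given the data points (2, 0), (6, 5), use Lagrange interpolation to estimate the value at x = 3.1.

Lagrange interpolation formula:
P(x) = Σ yᵢ × Lᵢ(x)
where Lᵢ(x) = Π_{j≠i} (x - xⱼ)/(xᵢ - xⱼ)

L_0(3.1) = (3.1 - 6)/(2 - 6) = 0.725000
L_1(3.1) = (3.1 - 2)/(6 - 2) = 0.275000

P(3.1) = 0×L_0(3.1) + 5×L_1(3.1)
P(3.1) = 1.375000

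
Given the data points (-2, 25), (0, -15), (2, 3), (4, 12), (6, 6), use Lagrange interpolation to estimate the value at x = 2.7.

Lagrange interpolation formula:
P(x) = Σ yᵢ × Lᵢ(x)
where Lᵢ(x) = Π_{j≠i} (x - xⱼ)/(xᵢ - xⱼ)

L_0(2.7) = (2.7 - 0)/(-2 - 0) × (2.7 - 2)/(-2 - 2) × (2.7 - 4)/(-2 - 4) × (2.7 - 6)/(-2 - 6) = 0.021115
L_1(2.7) = (2.7 - (-2))/(0 - (-2)) × (2.7 - 2)/(0 - 2) × (2.7 - 4)/(0 - 4) × (2.7 - 6)/(0 - 6) = -0.147022
L_2(2.7) = (2.7 - (-2))/(2 - (-2)) × (2.7 - 0)/(2 - 0) × (2.7 - 4)/(2 - 4) × (2.7 - 6)/(2 - 6) = 0.850627
L_3(2.7) = (2.7 - (-2))/(4 - (-2)) × (2.7 - 0)/(4 - 0) × (2.7 - 2)/(4 - 2) × (2.7 - 6)/(4 - 6) = 0.305353
L_4(2.7) = (2.7 - (-2))/(6 - (-2)) × (2.7 - 0)/(6 - 0) × (2.7 - 2)/(6 - 2) × (2.7 - 4)/(6 - 4) = -0.030073

P(2.7) = 25×L_0(2.7) + (-15)×L_1(2.7) + 3×L_2(2.7) + 12×L_3(2.7) + 6×L_4(2.7)
P(2.7) = 8.768880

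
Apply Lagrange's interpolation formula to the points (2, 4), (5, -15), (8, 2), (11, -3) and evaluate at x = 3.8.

Lagrange interpolation formula:
P(x) = Σ yᵢ × Lᵢ(x)
where Lᵢ(x) = Π_{j≠i} (x - xⱼ)/(xᵢ - xⱼ)

L_0(3.8) = (3.8 - 5)/(2 - 5) × (3.8 - 8)/(2 - 8) × (3.8 - 11)/(2 - 11) = 0.224000
L_1(3.8) = (3.8 - 2)/(5 - 2) × (3.8 - 8)/(5 - 8) × (3.8 - 11)/(5 - 11) = 1.008000
L_2(3.8) = (3.8 - 2)/(8 - 2) × (3.8 - 5)/(8 - 5) × (3.8 - 11)/(8 - 11) = -0.288000
L_3(3.8) = (3.8 - 2)/(11 - 2) × (3.8 - 5)/(11 - 5) × (3.8 - 8)/(11 - 8) = 0.056000

P(3.8) = 4×L_0(3.8) + (-15)×L_1(3.8) + 2×L_2(3.8) + (-3)×L_3(3.8)
P(3.8) = -14.968000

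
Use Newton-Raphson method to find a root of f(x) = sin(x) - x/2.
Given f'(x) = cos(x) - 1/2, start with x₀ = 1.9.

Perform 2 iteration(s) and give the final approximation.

f(x) = sin(x) - x/2
f'(x) = cos(x) - 1/2
x₀ = 1.9

Newton-Raphson formula: x_{n+1} = x_n - f(x_n)/f'(x_n)

Iteration 1:
  f(1.900000) = -0.003700
  f'(1.900000) = -0.823290
  x_1 = 1.900000 - (-0.003700)/(-0.823290) = 1.895506
Iteration 2:
  f(1.895506) = -0.000010
  f'(1.895506) = -0.819034
  x_2 = 1.895506 - (-0.000010)/(-0.819034) = 1.895494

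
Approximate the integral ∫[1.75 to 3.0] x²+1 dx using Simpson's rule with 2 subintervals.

f(x) = x²+1
a = 1.75, b = 3.0, n = 2
h = (b - a)/n = 0.625000

Simpson's rule: (h/3)[f(x₀) + 4f(x₁) + 2f(x₂) + ... + f(xₙ)]

x_0 = 1.7500, f(x_0) = 4.062500, coefficient = 1
x_1 = 2.3750, f(x_1) = 6.640625, coefficient = 4
x_2 = 3.0000, f(x_2) = 10.000000, coefficient = 1

I ≈ (0.625000/3) × 40.625000 = 8.463542
Exact value: 8.463542
Error: 0.000000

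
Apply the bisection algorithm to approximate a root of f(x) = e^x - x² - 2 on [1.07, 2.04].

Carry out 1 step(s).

f(x) = e^x - x² - 2
Initial interval: [1.07, 2.04]

Iteration 1:
  c_1 = (1.070000 + 2.040000)/2 = 1.555000
  f(c_1) = f(1.555000) = 0.317062
  f(a) × f(c) < 0, new interval: [1.070000, 1.555000]

After 1 iteration(s), the approximation is c_1 = 1.555000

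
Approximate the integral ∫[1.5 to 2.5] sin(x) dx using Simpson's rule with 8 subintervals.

f(x) = sin(x)
a = 1.5, b = 2.5, n = 8
h = (b - a)/n = 0.125000

Simpson's rule: (h/3)[f(x₀) + 4f(x₁) + 2f(x₂) + ... + f(xₙ)]

x_0 = 1.5000, f(x_0) = 0.997495, coefficient = 1
x_1 = 1.6250, f(x_1) = 0.998531, coefficient = 4
x_2 = 1.7500, f(x_2) = 0.983986, coefficient = 2
x_3 = 1.8750, f(x_3) = 0.954086, coefficient = 4
x_4 = 2.0000, f(x_4) = 0.909297, coefficient = 2
x_5 = 2.1250, f(x_5) = 0.850320, coefficient = 4
x_6 = 2.2500, f(x_6) = 0.778073, coefficient = 2
x_7 = 2.3750, f(x_7) = 0.693685, coefficient = 4
x_8 = 2.5000, f(x_8) = 0.598472, coefficient = 1

I ≈ (0.125000/3) × 20.925168 = 0.871882
Exact value: 0.871881
Error: 0.000001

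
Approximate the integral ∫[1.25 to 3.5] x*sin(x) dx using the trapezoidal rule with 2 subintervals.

f(x) = x*sin(x)
a = 1.25, b = 3.5, n = 2
h = (b - a)/n = 1.125000

Trapezoidal rule: (h/2)[f(x₀) + 2f(x₁) + 2f(x₂) + ... + f(xₙ)]

x_0 = 1.2500, f(x_0) = 1.186231, coefficient = 1
x_1 = 2.3750, f(x_1) = 1.647502, coefficient = 2
x_2 = 3.5000, f(x_2) = -1.227741, coefficient = 1

I ≈ (1.125000/2) × 3.253493 = 1.830090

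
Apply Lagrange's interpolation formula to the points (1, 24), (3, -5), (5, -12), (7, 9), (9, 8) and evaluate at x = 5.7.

Lagrange interpolation formula:
P(x) = Σ yᵢ × Lᵢ(x)
where Lᵢ(x) = Π_{j≠i} (x - xⱼ)/(xᵢ - xⱼ)

L_0(5.7) = (5.7 - 3)/(1 - 3) × (5.7 - 5)/(1 - 5) × (5.7 - 7)/(1 - 7) × (5.7 - 9)/(1 - 9) = 0.021115
L_1(5.7) = (5.7 - 1)/(3 - 1) × (5.7 - 5)/(3 - 5) × (5.7 - 7)/(3 - 7) × (5.7 - 9)/(3 - 9) = -0.147022
L_2(5.7) = (5.7 - 1)/(5 - 1) × (5.7 - 3)/(5 - 3) × (5.7 - 7)/(5 - 7) × (5.7 - 9)/(5 - 9) = 0.850627
L_3(5.7) = (5.7 - 1)/(7 - 1) × (5.7 - 3)/(7 - 3) × (5.7 - 5)/(7 - 5) × (5.7 - 9)/(7 - 9) = 0.305353
L_4(5.7) = (5.7 - 1)/(9 - 1) × (5.7 - 3)/(9 - 3) × (5.7 - 5)/(9 - 5) × (5.7 - 7)/(9 - 7) = -0.030073

P(5.7) = 24×L_0(5.7) + (-5)×L_1(5.7) + (-12)×L_2(5.7) + 9×L_3(5.7) + 8×L_4(5.7)
P(5.7) = -6.458056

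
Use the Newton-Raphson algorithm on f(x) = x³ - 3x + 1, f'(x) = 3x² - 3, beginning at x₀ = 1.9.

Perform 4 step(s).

f(x) = x³ - 3x + 1
f'(x) = 3x² - 3
x₀ = 1.9

Newton-Raphson formula: x_{n+1} = x_n - f(x_n)/f'(x_n)

Iteration 1:
  f(1.900000) = 2.159000
  f'(1.900000) = 7.830000
  x_1 = 1.900000 - 2.159000/7.830000 = 1.624266
Iteration 2:
  f(1.624266) = 0.412404
  f'(1.624266) = 4.914717
  x_2 = 1.624266 - 0.412404/4.914717 = 1.540354
Iteration 3:
  f(1.540354) = 0.033720
  f'(1.540354) = 4.118068
  x_3 = 1.540354 - 0.033720/4.118068 = 1.532165
Iteration 4:
  f(1.532165) = 0.000309
  f'(1.532165) = 4.042592
  x_4 = 1.532165 - 0.000309/4.042592 = 1.532089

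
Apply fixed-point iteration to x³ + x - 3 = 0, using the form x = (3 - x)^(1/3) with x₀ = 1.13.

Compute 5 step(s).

Equation: x³ + x - 3 = 0
Fixed-point form: x = (3 - x)^(1/3)
x₀ = 1.13

x_1 = g(1.130000) = 1.232009
x_2 = g(1.232009) = 1.209187
x_3 = g(1.209187) = 1.214367
x_4 = g(1.214367) = 1.213195
x_5 = g(1.213195) = 1.213461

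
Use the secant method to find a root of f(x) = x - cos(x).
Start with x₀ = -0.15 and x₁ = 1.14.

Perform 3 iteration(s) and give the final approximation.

f(x) = x - cos(x)
x₀ = -0.15, x₁ = 1.14

Secant formula: x_{n+1} = x_n - f(x_n)(x_n - x_{n-1})/(f(x_n) - f(x_{n-1}))

Iteration 1:
  f(-0.150000) = -1.138771
  f(1.140000) = 0.722405
  x_2 = 1.140000 - 0.722405×(1.140000 - (-0.150000))/(0.722405 - (-1.138771))
       = 0.639294
Iteration 2:
  f(1.140000) = 0.722405
  f(0.639294) = -0.163224
  x_3 = 0.639294 - (-0.163224)×(0.639294 - 1.140000)/(-0.163224 - 0.722405)
       = 0.731575
Iteration 3:
  f(0.639294) = -0.163224
  f(0.731575) = -0.012548
  x_4 = 0.731575 - (-0.012548)×(0.731575 - 0.639294)/(-0.012548 - (-0.163224))
       = 0.739260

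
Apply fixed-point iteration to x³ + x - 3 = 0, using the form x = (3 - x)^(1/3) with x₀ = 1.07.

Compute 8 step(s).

Equation: x³ + x - 3 = 0
Fixed-point form: x = (3 - x)^(1/3)
x₀ = 1.07

x_1 = g(1.070000) = 1.245047
x_2 = g(1.245047) = 1.206207
x_3 = g(1.206207) = 1.215041
x_4 = g(1.215041) = 1.213043
x_5 = g(1.213043) = 1.213495
x_6 = g(1.213495) = 1.213393
x_7 = g(1.213393) = 1.213416
x_8 = g(1.213416) = 1.213411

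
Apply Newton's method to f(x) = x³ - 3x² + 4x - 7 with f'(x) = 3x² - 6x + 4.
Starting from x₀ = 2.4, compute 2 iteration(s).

f(x) = x³ - 3x² + 4x - 7
f'(x) = 3x² - 6x + 4
x₀ = 2.4

Newton-Raphson formula: x_{n+1} = x_n - f(x_n)/f'(x_n)

Iteration 1:
  f(2.400000) = -0.856000
  f'(2.400000) = 6.880000
  x_1 = 2.400000 - (-0.856000)/6.880000 = 2.524419
Iteration 2:
  f(2.524419) = 0.066942
  f'(2.524419) = 7.971556
  x_2 = 2.524419 - 0.066942/7.971556 = 2.516021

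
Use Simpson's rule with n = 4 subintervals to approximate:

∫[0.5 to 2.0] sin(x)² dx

f(x) = sin(x)²
a = 0.5, b = 2.0, n = 4
h = (b - a)/n = 0.375000

Simpson's rule: (h/3)[f(x₀) + 4f(x₁) + 2f(x₂) + ... + f(xₙ)]

x_0 = 0.5000, f(x_0) = 0.229849, coefficient = 1
x_1 = 0.8750, f(x_1) = 0.589123, coefficient = 4
x_2 = 1.2500, f(x_2) = 0.900572, coefficient = 2
x_3 = 1.6250, f(x_3) = 0.997065, coefficient = 4
x_4 = 2.0000, f(x_4) = 0.826822, coefficient = 1

I ≈ (0.375000/3) × 9.202566 = 1.150321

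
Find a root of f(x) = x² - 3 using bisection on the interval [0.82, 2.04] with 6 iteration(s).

f(x) = x² - 3
Initial interval: [0.82, 2.04]

Iteration 1:
  c_1 = (0.820000 + 2.040000)/2 = 1.430000
  f(c_1) = f(1.430000) = -0.955100
  f(a) × f(c) ≥ 0, new interval: [1.430000, 2.040000]
Iteration 2:
  c_2 = (1.430000 + 2.040000)/2 = 1.735000
  f(c_2) = f(1.735000) = 0.010225
  f(a) × f(c) < 0, new interval: [1.430000, 1.735000]
Iteration 3:
  c_3 = (1.430000 + 1.735000)/2 = 1.582500
  f(c_3) = f(1.582500) = -0.495694
  f(a) × f(c) ≥ 0, new interval: [1.582500, 1.735000]
Iteration 4:
  c_4 = (1.582500 + 1.735000)/2 = 1.658750
  f(c_4) = f(1.658750) = -0.248548
  f(a) × f(c) ≥ 0, new interval: [1.658750, 1.735000]
Iteration 5:
  c_5 = (1.658750 + 1.735000)/2 = 1.696875
  f(c_5) = f(1.696875) = -0.120615
  f(a) × f(c) ≥ 0, new interval: [1.696875, 1.735000]
Iteration 6:
  c_6 = (1.696875 + 1.735000)/2 = 1.715937
  f(c_6) = f(1.715937) = -0.055558
  f(a) × f(c) ≥ 0, new interval: [1.715937, 1.735000]

After 6 iteration(s), the approximation is c_6 = 1.715937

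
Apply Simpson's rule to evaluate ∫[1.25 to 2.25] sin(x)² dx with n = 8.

f(x) = sin(x)²
a = 1.25, b = 2.25, n = 8
h = (b - a)/n = 0.125000

Simpson's rule: (h/3)[f(x₀) + 4f(x₁) + 2f(x₂) + ... + f(xₙ)]

x_0 = 1.2500, f(x_0) = 0.900572, coefficient = 1
x_1 = 1.3750, f(x_1) = 0.962151, coefficient = 4
x_2 = 1.5000, f(x_2) = 0.994996, coefficient = 2
x_3 = 1.6250, f(x_3) = 0.997065, coefficient = 4
x_4 = 1.7500, f(x_4) = 0.968228, coefficient = 2
x_5 = 1.8750, f(x_5) = 0.910280, coefficient = 4
x_6 = 2.0000, f(x_6) = 0.826822, coefficient = 2
x_7 = 2.1250, f(x_7) = 0.723044, coefficient = 4
x_8 = 2.2500, f(x_8) = 0.605398, coefficient = 1

I ≈ (0.125000/3) × 21.456220 = 0.894009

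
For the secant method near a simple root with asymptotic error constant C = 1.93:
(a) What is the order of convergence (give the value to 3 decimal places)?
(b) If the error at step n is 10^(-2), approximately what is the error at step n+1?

(a) Secant method has superlinear convergence with order φ = (1+√5)/2 ≈ 1.618.
    This means |e_{n+1}| ≈ C|e_n|^1.618.

(b) With |e_n| = 10^(-2) and C = 1.93:
    |e_{n+1}| ≈ 1.93 × (10^(-2))^1.618 = 1.93 × 10^(-3.24)

(a) ≈ 1.618 (golden ratio); (b) |e_{n+1}| ≈ 1.121e-03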